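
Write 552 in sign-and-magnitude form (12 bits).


Sign bit: 0 (positive)
Magnitude: 552 = 01000101000
= 001000101000


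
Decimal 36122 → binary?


Divide by 2 repeatedly:
36122 ÷ 2 = 18061 remainder 0
18061 ÷ 2 = 9030 remainder 1
9030 ÷ 2 = 4515 remainder 0
4515 ÷ 2 = 2257 remainder 1
2257 ÷ 2 = 1128 remainder 1
1128 ÷ 2 = 564 remainder 0
564 ÷ 2 = 282 remainder 0
282 ÷ 2 = 141 remainder 0
141 ÷ 2 = 70 remainder 1
70 ÷ 2 = 35 remainder 0
35 ÷ 2 = 17 remainder 1
17 ÷ 2 = 8 remainder 1
8 ÷ 2 = 4 remainder 0
4 ÷ 2 = 2 remainder 0
2 ÷ 2 = 1 remainder 0
1 ÷ 2 = 0 remainder 1
Reading remainders bottom-up:
= 1000110100011010


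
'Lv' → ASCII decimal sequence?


String: 'Lv'  (2 characters)
Per-character ASCII lookup:
  'L': uppercase starts at 65: 'L' = 65 + 11 = 76
  'v': lowercase starts at 97: 'v' = 97 + 21 = 118
= 76 118


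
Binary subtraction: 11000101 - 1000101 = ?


Align and subtract column by column (LSB to MSB, borrowing when needed):
  11000101
- 01000101
  --------
  col 0: (1 - 0 borrow-in) - 1 → 1 - 1 = 0, borrow out 0
  col 1: (0 - 0 borrow-in) - 0 → 0 - 0 = 0, borrow out 0
  col 2: (1 - 0 borrow-in) - 1 → 1 - 1 = 0, borrow out 0
  col 3: (0 - 0 borrow-in) - 0 → 0 - 0 = 0, borrow out 0
  col 4: (0 - 0 borrow-in) - 0 → 0 - 0 = 0, borrow out 0
  col 5: (0 - 0 borrow-in) - 0 → 0 - 0 = 0, borrow out 0
  col 6: (1 - 0 borrow-in) - 1 → 1 - 1 = 0, borrow out 0
  col 7: (1 - 0 borrow-in) - 0 → 1 - 0 = 1, borrow out 0
Reading bits MSB→LSB: 10000000
Strip leading zeros: 10000000
= 10000000


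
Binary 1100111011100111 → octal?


Group into 3-bit groups: 001100111011100111
  001 = 1
  100 = 4
  111 = 7
  011 = 3
  100 = 4
  111 = 7
= 0o147347


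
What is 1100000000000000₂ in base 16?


Group into 4-bit nibbles: 1100000000000000
  1100 = C
  0000 = 0
  0000 = 0
  0000 = 0
= 0xC000


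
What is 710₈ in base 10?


Positional values:
Position 0: 0 × 8^0 = 0
Position 1: 1 × 8^1 = 8
Position 2: 7 × 8^2 = 448
Sum = 0 + 8 + 448
= 456


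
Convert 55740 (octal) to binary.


Each octal digit → 3 binary bits:
  5 = 101
  5 = 101
  7 = 111
  4 = 100
  0 = 000
Concatenate: 101 101 111 100 000
= 101101111100000


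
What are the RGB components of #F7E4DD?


Hex: #F7E4DD
R = F7₁₆ = 247
G = E4₁₆ = 228
B = DD₁₆ = 221
= RGB(247, 228, 221)


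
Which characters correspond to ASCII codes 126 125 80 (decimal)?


Codes (decimal): 126 125 80
Per-code ASCII lookup:
  126  (special character) → '~'
  125  (special character) → '}'
  80  (range 65-90: uppercase, 80 - 65 = 15) → 'P'
= '~}P'


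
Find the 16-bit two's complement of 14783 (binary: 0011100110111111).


Original: 0011100110111111
Step 1 - Invert all bits: 1100011001000000
Step 2 - Add 1: 1100011001000000 + 1
= 1100011001000001 (represents -14783)


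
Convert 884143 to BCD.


Each digit → 4-bit binary:
  8 → 1000
  8 → 1000
  4 → 0100
  1 → 0001
  4 → 0100
  3 → 0011
= 1000 1000 0100 0001 0100 0011


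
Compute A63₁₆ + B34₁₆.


Align and add column by column (LSB to MSB, each column mod 16 with carry):
  0A63
+ 0B34
  ----
  col 0: 3(3) + 4(4) + 0 (carry in) = 7 → 7(7), carry out 0
  col 1: 6(6) + 3(3) + 0 (carry in) = 9 → 9(9), carry out 0
  col 2: A(10) + B(11) + 0 (carry in) = 21 → 5(5), carry out 1
  col 3: 0(0) + 0(0) + 1 (carry in) = 1 → 1(1), carry out 0
Reading digits MSB→LSB: 1597
Strip leading zeros: 1597
= 0x1597


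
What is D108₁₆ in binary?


Each hex digit → 4 binary bits:
  D = 1101
  1 = 0001
  0 = 0000
  8 = 1000
Concatenate: 1101 0001 0000 1000
= 1101000100001000


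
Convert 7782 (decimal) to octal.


Divide by 8 repeatedly:
7782 ÷ 8 = 972 remainder 6
972 ÷ 8 = 121 remainder 4
121 ÷ 8 = 15 remainder 1
15 ÷ 8 = 1 remainder 7
1 ÷ 8 = 0 remainder 1
Reading remainders bottom-up:
= 0o17146


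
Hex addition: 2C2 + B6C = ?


Align and add column by column (LSB to MSB, each column mod 16 with carry):
  02C2
+ 0B6C
  ----
  col 0: 2(2) + C(12) + 0 (carry in) = 14 → E(14), carry out 0
  col 1: C(12) + 6(6) + 0 (carry in) = 18 → 2(2), carry out 1
  col 2: 2(2) + B(11) + 1 (carry in) = 14 → E(14), carry out 0
  col 3: 0(0) + 0(0) + 0 (carry in) = 0 → 0(0), carry out 0
Reading digits MSB→LSB: 0E2E
Strip leading zeros: E2E
= 0xE2E


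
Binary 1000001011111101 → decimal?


Positional values:
Bit 0: 1 × 2^0 = 1
Bit 2: 1 × 2^2 = 4
Bit 3: 1 × 2^3 = 8
Bit 4: 1 × 2^4 = 16
Bit 5: 1 × 2^5 = 32
Bit 6: 1 × 2^6 = 64
Bit 7: 1 × 2^7 = 128
Bit 9: 1 × 2^9 = 512
Bit 15: 1 × 2^15 = 32768
Sum = 1 + 4 + 8 + 16 + 32 + 64 + 128 + 512 + 32768
= 33533


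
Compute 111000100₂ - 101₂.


Align and subtract column by column (LSB to MSB, borrowing when needed):
  111000100
- 000000101
  ---------
  col 0: (0 - 0 borrow-in) - 1 → borrow from next column: (0+2) - 1 = 1, borrow out 1
  col 1: (0 - 1 borrow-in) - 0 → borrow from next column: (-1+2) - 0 = 1, borrow out 1
  col 2: (1 - 1 borrow-in) - 1 → borrow from next column: (0+2) - 1 = 1, borrow out 1
  col 3: (0 - 1 borrow-in) - 0 → borrow from next column: (-1+2) - 0 = 1, borrow out 1
  col 4: (0 - 1 borrow-in) - 0 → borrow from next column: (-1+2) - 0 = 1, borrow out 1
  col 5: (0 - 1 borrow-in) - 0 → borrow from next column: (-1+2) - 0 = 1, borrow out 1
  col 6: (1 - 1 borrow-in) - 0 → 0 - 0 = 0, borrow out 0
  col 7: (1 - 0 borrow-in) - 0 → 1 - 0 = 1, borrow out 0
  col 8: (1 - 0 borrow-in) - 0 → 1 - 0 = 1, borrow out 0
Reading bits MSB→LSB: 110111111
Strip leading zeros: 110111111
= 110111111


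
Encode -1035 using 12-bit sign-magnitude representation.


Sign bit: 1 (negative)
Magnitude: 1035 = 10000001011
= 110000001011


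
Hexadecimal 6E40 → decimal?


Positional values:
Position 0: 0 × 16^0 = 0 × 1 = 0
Position 1: 4 × 16^1 = 4 × 16 = 64
Position 2: E × 16^2 = 14 × 256 = 3584
Position 3: 6 × 16^3 = 6 × 4096 = 24576
Sum = 0 + 64 + 3584 + 24576
= 28224


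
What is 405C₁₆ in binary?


Each hex digit → 4 binary bits:
  4 = 0100
  0 = 0000
  5 = 0101
  C = 1100
Concatenate: 0100 0000 0101 1100
= 0100000001011100


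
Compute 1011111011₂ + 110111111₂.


Align and add column by column (LSB to MSB, carry propagating):
  01011111011
+ 00110111111
  -----------
  col 0: 1 + 1 + 0 (carry in) = 2 → bit 0, carry out 1
  col 1: 1 + 1 + 1 (carry in) = 3 → bit 1, carry out 1
  col 2: 0 + 1 + 1 (carry in) = 2 → bit 0, carry out 1
  col 3: 1 + 1 + 1 (carry in) = 3 → bit 1, carry out 1
  col 4: 1 + 1 + 1 (carry in) = 3 → bit 1, carry out 1
  col 5: 1 + 1 + 1 (carry in) = 3 → bit 1, carry out 1
  col 6: 1 + 0 + 1 (carry in) = 2 → bit 0, carry out 1
  col 7: 1 + 1 + 1 (carry in) = 3 → bit 1, carry out 1
  col 8: 0 + 1 + 1 (carry in) = 2 → bit 0, carry out 1
  col 9: 1 + 0 + 1 (carry in) = 2 → bit 0, carry out 1
  col 10: 0 + 0 + 1 (carry in) = 1 → bit 1, carry out 0
Reading bits MSB→LSB: 10010111010
Strip leading zeros: 10010111010
= 10010111010


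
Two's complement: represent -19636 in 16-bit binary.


Original: 0100110010110100
Step 1 - Invert all bits: 1011001101001011
Step 2 - Add 1: 1011001101001011 + 1
= 1011001101001100 (represents -19636)


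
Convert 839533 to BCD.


Each digit → 4-bit binary:
  8 → 1000
  3 → 0011
  9 → 1001
  5 → 0101
  3 → 0011
  3 → 0011
= 1000 0011 1001 0101 0011 0011


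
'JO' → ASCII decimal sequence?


String: 'JO'  (2 characters)
Per-character ASCII lookup:
  'J': uppercase starts at 65: 'J' = 65 + 9 = 74
  'O': uppercase starts at 65: 'O' = 65 + 14 = 79
= 74 79


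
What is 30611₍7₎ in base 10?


Positional values (base 7):
  1 × 7^0 = 1 × 1 = 1
  1 × 7^1 = 1 × 7 = 7
  6 × 7^2 = 6 × 49 = 294
  0 × 7^3 = 0 × 343 = 0
  3 × 7^4 = 3 × 2401 = 7203
Sum = 1 + 7 + 294 + 0 + 7203
= 7505


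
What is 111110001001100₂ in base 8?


Group into 3-bit groups: 111110001001100
  111 = 7
  110 = 6
  001 = 1
  001 = 1
  100 = 4
= 0o76114


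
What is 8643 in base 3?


Divide by 3 repeatedly:
8643 ÷ 3 = 2881 remainder 0
2881 ÷ 3 = 960 remainder 1
960 ÷ 3 = 320 remainder 0
320 ÷ 3 = 106 remainder 2
106 ÷ 3 = 35 remainder 1
35 ÷ 3 = 11 remainder 2
11 ÷ 3 = 3 remainder 2
3 ÷ 3 = 1 remainder 0
1 ÷ 3 = 0 remainder 1
Reading remainders bottom-up:
= 102212010


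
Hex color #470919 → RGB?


Hex: #470919
R = 47₁₆ = 71
G = 09₁₆ = 9
B = 19₁₆ = 25
= RGB(71, 9, 25)


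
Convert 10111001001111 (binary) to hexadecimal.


Group into 4-bit nibbles: 0010111001001111
  0010 = 2
  1110 = E
  0100 = 4
  1111 = F
= 0x2E4F


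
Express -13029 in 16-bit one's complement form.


Original: 0011001011100101
Invert all bits:
  bit 0: 0 → 1
  bit 1: 0 → 1
  bit 2: 1 → 0
  bit 3: 1 → 0
  bit 4: 0 → 1
  bit 5: 0 → 1
  bit 6: 1 → 0
  bit 7: 0 → 1
  bit 8: 1 → 0
  bit 9: 1 → 0
  bit 10: 1 → 0
  bit 11: 0 → 1
  bit 12: 0 → 1
  bit 13: 1 → 0
  bit 14: 0 → 1
  bit 15: 1 → 0
= 1100110100011010


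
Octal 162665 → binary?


Each octal digit → 3 binary bits:
  1 = 001
  6 = 110
  2 = 010
  6 = 110
  6 = 110
  5 = 101
Concatenate: 001 110 010 110 110 101
= 001110010110110101


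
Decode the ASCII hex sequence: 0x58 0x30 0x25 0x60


Codes (hex): 0x58 0x30 0x25 0x60
Per-code ASCII lookup:
  0x58 = 88  (range 65-90: uppercase, 88 - 65 = 23) → 'X'
  0x30 = 48  (range 48-57: digits, 48 - 48 = 0) → '0'
  0x25 = 37  (special character) → '%'
  0x60 = 96  (special character) → '`'
= 'X0%`'


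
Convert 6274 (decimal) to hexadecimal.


Divide by 16 repeatedly:
6274 ÷ 16 = 392 remainder 2 (2)
392 ÷ 16 = 24 remainder 8 (8)
24 ÷ 16 = 1 remainder 8 (8)
1 ÷ 16 = 0 remainder 1 (1)
Reading remainders bottom-up:
= 0x1882


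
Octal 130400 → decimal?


Positional values:
Position 0: 0 × 8^0 = 0
Position 1: 0 × 8^1 = 0
Position 2: 4 × 8^2 = 256
Position 3: 0 × 8^3 = 0
Position 4: 3 × 8^4 = 12288
Position 5: 1 × 8^5 = 32768
Sum = 0 + 0 + 256 + 0 + 12288 + 32768
= 45312


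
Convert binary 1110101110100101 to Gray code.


Binary: 1110101110100101
Gray code: G = B XOR (B >> 1)
B >> 1 = 0111010111010010
1110101110100101 XOR 0111010111010010:
  1 XOR 0 = 1
  1 XOR 1 = 0
  1 XOR 1 = 0
  0 XOR 1 = 1
  1 XOR 0 = 1
  0 XOR 1 = 1
  1 XOR 0 = 1
  1 XOR 1 = 0
  1 XOR 1 = 0
  0 XOR 1 = 1
  1 XOR 0 = 1
  0 XOR 1 = 1
  0 XOR 0 = 0
  1 XOR 0 = 1
  0 XOR 1 = 1
  1 XOR 0 = 1
= 1001111001110111


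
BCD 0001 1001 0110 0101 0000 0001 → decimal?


Each 4-bit group → digit:
  0001 → 1
  1001 → 9
  0110 → 6
  0101 → 5
  0000 → 0
  0001 → 1
= 196501


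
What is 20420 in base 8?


Divide by 8 repeatedly:
20420 ÷ 8 = 2552 remainder 4
2552 ÷ 8 = 319 remainder 0
319 ÷ 8 = 39 remainder 7
39 ÷ 8 = 4 remainder 7
4 ÷ 8 = 0 remainder 4
Reading remainders bottom-up:
= 0o47704


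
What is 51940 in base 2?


Divide by 2 repeatedly:
51940 ÷ 2 = 25970 remainder 0
25970 ÷ 2 = 12985 remainder 0
12985 ÷ 2 = 6492 remainder 1
6492 ÷ 2 = 3246 remainder 0
3246 ÷ 2 = 1623 remainder 0
1623 ÷ 2 = 811 remainder 1
811 ÷ 2 = 405 remainder 1
405 ÷ 2 = 202 remainder 1
202 ÷ 2 = 101 remainder 0
101 ÷ 2 = 50 remainder 1
50 ÷ 2 = 25 remainder 0
25 ÷ 2 = 12 remainder 1
12 ÷ 2 = 6 remainder 0
6 ÷ 2 = 3 remainder 0
3 ÷ 2 = 1 remainder 1
1 ÷ 2 = 0 remainder 1
Reading remainders bottom-up:
= 1100101011100100


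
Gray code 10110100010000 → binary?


Gray code: 10110100010000
MSB stays the same: 1
Each subsequent bit = prev_binary XOR current_gray:
  B[1] = 1 XOR 0 = 1
  B[2] = 1 XOR 1 = 0
  B[3] = 0 XOR 1 = 1
  B[4] = 1 XOR 0 = 1
  B[5] = 1 XOR 1 = 0
  B[6] = 0 XOR 0 = 0
  B[7] = 0 XOR 0 = 0
  B[8] = 0 XOR 0 = 0
  B[9] = 0 XOR 1 = 1
  B[10] = 1 XOR 0 = 1
  B[11] = 1 XOR 0 = 1
  B[12] = 1 XOR 0 = 1
  B[13] = 1 XOR 0 = 1
= 11011000011111 (13855 decimal)


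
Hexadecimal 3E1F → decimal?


Positional values:
Position 0: F × 16^0 = 15 × 1 = 15
Position 1: 1 × 16^1 = 1 × 16 = 16
Position 2: E × 16^2 = 14 × 256 = 3584
Position 3: 3 × 16^3 = 3 × 4096 = 12288
Sum = 15 + 16 + 3584 + 12288
= 15903


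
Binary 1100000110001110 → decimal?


Positional values:
Bit 1: 1 × 2^1 = 2
Bit 2: 1 × 2^2 = 4
Bit 3: 1 × 2^3 = 8
Bit 7: 1 × 2^7 = 128
Bit 8: 1 × 2^8 = 256
Bit 14: 1 × 2^14 = 16384
Bit 15: 1 × 2^15 = 32768
Sum = 2 + 4 + 8 + 128 + 256 + 16384 + 32768
= 49550


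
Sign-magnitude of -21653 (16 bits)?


Sign bit: 1 (negative)
Magnitude: 21653 = 101010010010101
= 1101010010010101


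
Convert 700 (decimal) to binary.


Divide by 2 repeatedly:
700 ÷ 2 = 350 remainder 0
350 ÷ 2 = 175 remainder 0
175 ÷ 2 = 87 remainder 1
87 ÷ 2 = 43 remainder 1
43 ÷ 2 = 21 remainder 1
21 ÷ 2 = 10 remainder 1
10 ÷ 2 = 5 remainder 0
5 ÷ 2 = 2 remainder 1
2 ÷ 2 = 1 remainder 0
1 ÷ 2 = 0 remainder 1
Reading remainders bottom-up:
= 1010111100


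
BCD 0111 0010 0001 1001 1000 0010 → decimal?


Each 4-bit group → digit:
  0111 → 7
  0010 → 2
  0001 → 1
  1001 → 9
  1000 → 8
  0010 → 2
= 721982


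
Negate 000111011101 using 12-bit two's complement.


Original: 000111011101
Step 1 - Invert all bits: 111000100010
Step 2 - Add 1: 111000100010 + 1
= 111000100011 (represents -477)


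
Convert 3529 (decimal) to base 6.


Divide by 6 repeatedly:
3529 ÷ 6 = 588 remainder 1
588 ÷ 6 = 98 remainder 0
98 ÷ 6 = 16 remainder 2
16 ÷ 6 = 2 remainder 4
2 ÷ 6 = 0 remainder 2
Reading remainders bottom-up:
= 24201


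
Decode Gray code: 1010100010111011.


Gray code: 1010100010111011
MSB stays the same: 1
Each subsequent bit = prev_binary XOR current_gray:
  B[1] = 1 XOR 0 = 1
  B[2] = 1 XOR 1 = 0
  B[3] = 0 XOR 0 = 0
  B[4] = 0 XOR 1 = 1
  B[5] = 1 XOR 0 = 1
  B[6] = 1 XOR 0 = 1
  B[7] = 1 XOR 0 = 1
  B[8] = 1 XOR 1 = 0
  B[9] = 0 XOR 0 = 0
  B[10] = 0 XOR 1 = 1
  B[11] = 1 XOR 1 = 0
  B[12] = 0 XOR 1 = 1
  B[13] = 1 XOR 0 = 1
  B[14] = 1 XOR 1 = 0
  B[15] = 0 XOR 1 = 1
= 1100111100101101 (53037 decimal)


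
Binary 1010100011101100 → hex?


Group into 4-bit nibbles: 1010100011101100
  1010 = A
  1000 = 8
  1110 = E
  1100 = C
= 0xA8EC


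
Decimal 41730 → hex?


Divide by 16 repeatedly:
41730 ÷ 16 = 2608 remainder 2 (2)
2608 ÷ 16 = 163 remainder 0 (0)
163 ÷ 16 = 10 remainder 3 (3)
10 ÷ 16 = 0 remainder 10 (A)
Reading remainders bottom-up:
= 0xA302


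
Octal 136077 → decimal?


Positional values:
Position 0: 7 × 8^0 = 7
Position 1: 7 × 8^1 = 56
Position 2: 0 × 8^2 = 0
Position 3: 6 × 8^3 = 3072
Position 4: 3 × 8^4 = 12288
Position 5: 1 × 8^5 = 32768
Sum = 7 + 56 + 0 + 3072 + 12288 + 32768
= 48191


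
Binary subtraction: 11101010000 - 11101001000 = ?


Align and subtract column by column (LSB to MSB, borrowing when needed):
  11101010000
- 11101001000
  -----------
  col 0: (0 - 0 borrow-in) - 0 → 0 - 0 = 0, borrow out 0
  col 1: (0 - 0 borrow-in) - 0 → 0 - 0 = 0, borrow out 0
  col 2: (0 - 0 borrow-in) - 0 → 0 - 0 = 0, borrow out 0
  col 3: (0 - 0 borrow-in) - 1 → borrow from next column: (0+2) - 1 = 1, borrow out 1
  col 4: (1 - 1 borrow-in) - 0 → 0 - 0 = 0, borrow out 0
  col 5: (0 - 0 borrow-in) - 0 → 0 - 0 = 0, borrow out 0
  col 6: (1 - 0 borrow-in) - 1 → 1 - 1 = 0, borrow out 0
  col 7: (0 - 0 borrow-in) - 0 → 0 - 0 = 0, borrow out 0
  col 8: (1 - 0 borrow-in) - 1 → 1 - 1 = 0, borrow out 0
  col 9: (1 - 0 borrow-in) - 1 → 1 - 1 = 0, borrow out 0
  col 10: (1 - 0 borrow-in) - 1 → 1 - 1 = 0, borrow out 0
Reading bits MSB→LSB: 00000001000
Strip leading zeros: 1000
= 1000


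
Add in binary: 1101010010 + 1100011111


Align and add column by column (LSB to MSB, carry propagating):
  01101010010
+ 01100011111
  -----------
  col 0: 0 + 1 + 0 (carry in) = 1 → bit 1, carry out 0
  col 1: 1 + 1 + 0 (carry in) = 2 → bit 0, carry out 1
  col 2: 0 + 1 + 1 (carry in) = 2 → bit 0, carry out 1
  col 3: 0 + 1 + 1 (carry in) = 2 → bit 0, carry out 1
  col 4: 1 + 1 + 1 (carry in) = 3 → bit 1, carry out 1
  col 5: 0 + 0 + 1 (carry in) = 1 → bit 1, carry out 0
  col 6: 1 + 0 + 0 (carry in) = 1 → bit 1, carry out 0
  col 7: 0 + 0 + 0 (carry in) = 0 → bit 0, carry out 0
  col 8: 1 + 1 + 0 (carry in) = 2 → bit 0, carry out 1
  col 9: 1 + 1 + 1 (carry in) = 3 → bit 1, carry out 1
  col 10: 0 + 0 + 1 (carry in) = 1 → bit 1, carry out 0
Reading bits MSB→LSB: 11001110001
Strip leading zeros: 11001110001
= 11001110001


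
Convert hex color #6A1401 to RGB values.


Hex: #6A1401
R = 6A₁₆ = 106
G = 14₁₆ = 20
B = 01₁₆ = 1
= RGB(106, 20, 1)


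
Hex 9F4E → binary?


Each hex digit → 4 binary bits:
  9 = 1001
  F = 1111
  4 = 0100
  E = 1110
Concatenate: 1001 1111 0100 1110
= 1001111101001110


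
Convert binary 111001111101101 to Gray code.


Binary: 111001111101101
Gray code: G = B XOR (B >> 1)
B >> 1 = 011100111110110
111001111101101 XOR 011100111110110:
  1 XOR 0 = 1
  1 XOR 1 = 0
  1 XOR 1 = 0
  0 XOR 1 = 1
  0 XOR 0 = 0
  1 XOR 0 = 1
  1 XOR 1 = 0
  1 XOR 1 = 0
  1 XOR 1 = 0
  1 XOR 1 = 0
  0 XOR 1 = 1
  1 XOR 0 = 1
  1 XOR 1 = 0
  0 XOR 1 = 1
  1 XOR 0 = 1
= 100101000011011


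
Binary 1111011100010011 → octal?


Group into 3-bit groups: 001111011100010011
  001 = 1
  111 = 7
  011 = 3
  100 = 4
  010 = 2
  011 = 3
= 0o173423


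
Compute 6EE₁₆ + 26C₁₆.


Align and add column by column (LSB to MSB, each column mod 16 with carry):
  06EE
+ 026C
  ----
  col 0: E(14) + C(12) + 0 (carry in) = 26 → A(10), carry out 1
  col 1: E(14) + 6(6) + 1 (carry in) = 21 → 5(5), carry out 1
  col 2: 6(6) + 2(2) + 1 (carry in) = 9 → 9(9), carry out 0
  col 3: 0(0) + 0(0) + 0 (carry in) = 0 → 0(0), carry out 0
Reading digits MSB→LSB: 095A
Strip leading zeros: 95A
= 0x95A


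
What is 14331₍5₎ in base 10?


Positional values (base 5):
  1 × 5^0 = 1 × 1 = 1
  3 × 5^1 = 3 × 5 = 15
  3 × 5^2 = 3 × 25 = 75
  4 × 5^3 = 4 × 125 = 500
  1 × 5^4 = 1 × 625 = 625
Sum = 1 + 15 + 75 + 500 + 625
= 1216


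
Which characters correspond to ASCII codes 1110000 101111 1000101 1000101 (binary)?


Codes (binary): 1110000 101111 1000101 1000101
Per-code ASCII lookup:
  1110000 = 112  (range 97-122: lowercase, 112 - 97 = 15) → 'p'
  101111 = 47  (special character) → '/'
  1000101 = 69  (range 65-90: uppercase, 69 - 65 = 4) → 'E'
  1000101 = 69  (range 65-90: uppercase, 69 - 65 = 4) → 'E'
= 'p/EE'


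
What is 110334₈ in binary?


Each octal digit → 3 binary bits:
  1 = 001
  1 = 001
  0 = 000
  3 = 011
  3 = 011
  4 = 100
Concatenate: 001 001 000 011 011 100
= 001001000011011100


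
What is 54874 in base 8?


Divide by 8 repeatedly:
54874 ÷ 8 = 6859 remainder 2
6859 ÷ 8 = 857 remainder 3
857 ÷ 8 = 107 remainder 1
107 ÷ 8 = 13 remainder 3
13 ÷ 8 = 1 remainder 5
1 ÷ 8 = 0 remainder 1
Reading remainders bottom-up:
= 0o153132


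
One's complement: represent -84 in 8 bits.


Original: 01010100
Invert all bits:
  bit 0: 0 → 1
  bit 1: 1 → 0
  bit 2: 0 → 1
  bit 3: 1 → 0
  bit 4: 0 → 1
  bit 5: 1 → 0
  bit 6: 0 → 1
  bit 7: 0 → 1
= 10101011


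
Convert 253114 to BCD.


Each digit → 4-bit binary:
  2 → 0010
  5 → 0101
  3 → 0011
  1 → 0001
  1 → 0001
  4 → 0100
= 0010 0101 0011 0001 0001 0100


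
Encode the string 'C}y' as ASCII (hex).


String: 'C}y'  (3 characters)
Per-character ASCII lookup:
  'C': uppercase starts at 65: 'C' = 65 + 2 = 67 → 0x43
  '}': special character: '}' = 125 → 0x7D
  'y': lowercase starts at 97: 'y' = 97 + 24 = 121 → 0x79
= 0x43 0x7D 0x79


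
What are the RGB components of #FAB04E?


Hex: #FAB04E
R = FA₁₆ = 250
G = B0₁₆ = 176
B = 4E₁₆ = 78
= RGB(250, 176, 78)


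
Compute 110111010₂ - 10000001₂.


Align and subtract column by column (LSB to MSB, borrowing when needed):
  110111010
- 010000001
  ---------
  col 0: (0 - 0 borrow-in) - 1 → borrow from next column: (0+2) - 1 = 1, borrow out 1
  col 1: (1 - 1 borrow-in) - 0 → 0 - 0 = 0, borrow out 0
  col 2: (0 - 0 borrow-in) - 0 → 0 - 0 = 0, borrow out 0
  col 3: (1 - 0 borrow-in) - 0 → 1 - 0 = 1, borrow out 0
  col 4: (1 - 0 borrow-in) - 0 → 1 - 0 = 1, borrow out 0
  col 5: (1 - 0 borrow-in) - 0 → 1 - 0 = 1, borrow out 0
  col 6: (0 - 0 borrow-in) - 0 → 0 - 0 = 0, borrow out 0
  col 7: (1 - 0 borrow-in) - 1 → 1 - 1 = 0, borrow out 0
  col 8: (1 - 0 borrow-in) - 0 → 1 - 0 = 1, borrow out 0
Reading bits MSB→LSB: 100111001
Strip leading zeros: 100111001
= 100111001


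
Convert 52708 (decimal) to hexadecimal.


Divide by 16 repeatedly:
52708 ÷ 16 = 3294 remainder 4 (4)
3294 ÷ 16 = 205 remainder 14 (E)
205 ÷ 16 = 12 remainder 13 (D)
12 ÷ 16 = 0 remainder 12 (C)
Reading remainders bottom-up:
= 0xCDE4


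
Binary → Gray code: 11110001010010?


Binary: 11110001010010
Gray code: G = B XOR (B >> 1)
B >> 1 = 01111000101001
11110001010010 XOR 01111000101001:
  1 XOR 0 = 1
  1 XOR 1 = 0
  1 XOR 1 = 0
  1 XOR 1 = 0
  0 XOR 1 = 1
  0 XOR 0 = 0
  0 XOR 0 = 0
  1 XOR 0 = 1
  0 XOR 1 = 1
  1 XOR 0 = 1
  0 XOR 1 = 1
  0 XOR 0 = 0
  1 XOR 0 = 1
  0 XOR 1 = 1
= 10001001111011


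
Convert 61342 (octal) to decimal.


Positional values:
Position 0: 2 × 8^0 = 2
Position 1: 4 × 8^1 = 32
Position 2: 3 × 8^2 = 192
Position 3: 1 × 8^3 = 512
Position 4: 6 × 8^4 = 24576
Sum = 2 + 32 + 192 + 512 + 24576
= 25314


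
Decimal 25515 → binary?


Divide by 2 repeatedly:
25515 ÷ 2 = 12757 remainder 1
12757 ÷ 2 = 6378 remainder 1
6378 ÷ 2 = 3189 remainder 0
3189 ÷ 2 = 1594 remainder 1
1594 ÷ 2 = 797 remainder 0
797 ÷ 2 = 398 remainder 1
398 ÷ 2 = 199 remainder 0
199 ÷ 2 = 99 remainder 1
99 ÷ 2 = 49 remainder 1
49 ÷ 2 = 24 remainder 1
24 ÷ 2 = 12 remainder 0
12 ÷ 2 = 6 remainder 0
6 ÷ 2 = 3 remainder 0
3 ÷ 2 = 1 remainder 1
1 ÷ 2 = 0 remainder 1
Reading remainders bottom-up:
= 110001110101011


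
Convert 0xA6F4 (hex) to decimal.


Positional values:
Position 0: 4 × 16^0 = 4 × 1 = 4
Position 1: F × 16^1 = 15 × 16 = 240
Position 2: 6 × 16^2 = 6 × 256 = 1536
Position 3: A × 16^3 = 10 × 4096 = 40960
Sum = 4 + 240 + 1536 + 40960
= 42740


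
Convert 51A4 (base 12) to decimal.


Positional values (base 12):
  4 × 12^0 = 4 × 1 = 4
  A × 12^1 = 10 × 12 = 120
  1 × 12^2 = 1 × 144 = 144
  5 × 12^3 = 5 × 1728 = 8640
Sum = 4 + 120 + 144 + 8640
= 8908


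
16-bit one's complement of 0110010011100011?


Original: 0110010011100011
Invert all bits:
  bit 0: 0 → 1
  bit 1: 1 → 0
  bit 2: 1 → 0
  bit 3: 0 → 1
  bit 4: 0 → 1
  bit 5: 1 → 0
  bit 6: 0 → 1
  bit 7: 0 → 1
  bit 8: 1 → 0
  bit 9: 1 → 0
  bit 10: 1 → 0
  bit 11: 0 → 1
  bit 12: 0 → 1
  bit 13: 0 → 1
  bit 14: 1 → 0
  bit 15: 1 → 0
= 1001101100011100


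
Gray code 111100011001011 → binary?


Gray code: 111100011001011
MSB stays the same: 1
Each subsequent bit = prev_binary XOR current_gray:
  B[1] = 1 XOR 1 = 0
  B[2] = 0 XOR 1 = 1
  B[3] = 1 XOR 1 = 0
  B[4] = 0 XOR 0 = 0
  B[5] = 0 XOR 0 = 0
  B[6] = 0 XOR 0 = 0
  B[7] = 0 XOR 1 = 1
  B[8] = 1 XOR 1 = 0
  B[9] = 0 XOR 0 = 0
  B[10] = 0 XOR 0 = 0
  B[11] = 0 XOR 1 = 1
  B[12] = 1 XOR 0 = 1
  B[13] = 1 XOR 1 = 0
  B[14] = 0 XOR 1 = 1
= 101000010001101 (20621 decimal)


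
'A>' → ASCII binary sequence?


String: 'A>'  (2 characters)
Per-character ASCII lookup:
  'A': uppercase starts at 65: 'A' = 65 + 0 = 65 → 1000001
  '>': special character: '>' = 62 → 111110
= 1000001 111110


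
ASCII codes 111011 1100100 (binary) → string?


Codes (binary): 111011 1100100
Per-code ASCII lookup:
  111011 = 59  (special character) → ';'
  1100100 = 100  (range 97-122: lowercase, 100 - 97 = 3) → 'd'
= ';d'


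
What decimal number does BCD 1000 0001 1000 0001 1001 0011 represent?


Each 4-bit group → digit:
  1000 → 8
  0001 → 1
  1000 → 8
  0001 → 1
  1001 → 9
  0011 → 3
= 818193


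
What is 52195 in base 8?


Divide by 8 repeatedly:
52195 ÷ 8 = 6524 remainder 3
6524 ÷ 8 = 815 remainder 4
815 ÷ 8 = 101 remainder 7
101 ÷ 8 = 12 remainder 5
12 ÷ 8 = 1 remainder 4
1 ÷ 8 = 0 remainder 1
Reading remainders bottom-up:
= 0o145743


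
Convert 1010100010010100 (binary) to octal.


Group into 3-bit groups: 001010100010010100
  001 = 1
  010 = 2
  100 = 4
  010 = 2
  010 = 2
  100 = 4
= 0o124224


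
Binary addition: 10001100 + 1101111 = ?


Align and add column by column (LSB to MSB, carry propagating):
  010001100
+ 001101111
  ---------
  col 0: 0 + 1 + 0 (carry in) = 1 → bit 1, carry out 0
  col 1: 0 + 1 + 0 (carry in) = 1 → bit 1, carry out 0
  col 2: 1 + 1 + 0 (carry in) = 2 → bit 0, carry out 1
  col 3: 1 + 1 + 1 (carry in) = 3 → bit 1, carry out 1
  col 4: 0 + 0 + 1 (carry in) = 1 → bit 1, carry out 0
  col 5: 0 + 1 + 0 (carry in) = 1 → bit 1, carry out 0
  col 6: 0 + 1 + 0 (carry in) = 1 → bit 1, carry out 0
  col 7: 1 + 0 + 0 (carry in) = 1 → bit 1, carry out 0
  col 8: 0 + 0 + 0 (carry in) = 0 → bit 0, carry out 0
Reading bits MSB→LSB: 011111011
Strip leading zeros: 11111011
= 11111011


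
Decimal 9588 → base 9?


Divide by 9 repeatedly:
9588 ÷ 9 = 1065 remainder 3
1065 ÷ 9 = 118 remainder 3
118 ÷ 9 = 13 remainder 1
13 ÷ 9 = 1 remainder 4
1 ÷ 9 = 0 remainder 1
Reading remainders bottom-up:
= 14133


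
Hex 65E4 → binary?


Each hex digit → 4 binary bits:
  6 = 0110
  5 = 0101
  E = 1110
  4 = 0100
Concatenate: 0110 0101 1110 0100
= 0110010111100100


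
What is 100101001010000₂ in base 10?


Positional values:
Bit 4: 1 × 2^4 = 16
Bit 6: 1 × 2^6 = 64
Bit 9: 1 × 2^9 = 512
Bit 11: 1 × 2^11 = 2048
Bit 14: 1 × 2^14 = 16384
Sum = 16 + 64 + 512 + 2048 + 16384
= 19024


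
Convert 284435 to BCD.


Each digit → 4-bit binary:
  2 → 0010
  8 → 1000
  4 → 0100
  4 → 0100
  3 → 0011
  5 → 0101
= 0010 1000 0100 0100 0011 0101


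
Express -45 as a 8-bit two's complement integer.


Original: 00101101
Step 1 - Invert all bits: 11010010
Step 2 - Add 1: 11010010 + 1
= 11010011 (represents -45)


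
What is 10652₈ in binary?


Each octal digit → 3 binary bits:
  1 = 001
  0 = 000
  6 = 110
  5 = 101
  2 = 010
Concatenate: 001 000 110 101 010
= 001000110101010


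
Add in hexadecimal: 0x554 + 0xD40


Align and add column by column (LSB to MSB, each column mod 16 with carry):
  0554
+ 0D40
  ----
  col 0: 4(4) + 0(0) + 0 (carry in) = 4 → 4(4), carry out 0
  col 1: 5(5) + 4(4) + 0 (carry in) = 9 → 9(9), carry out 0
  col 2: 5(5) + D(13) + 0 (carry in) = 18 → 2(2), carry out 1
  col 3: 0(0) + 0(0) + 1 (carry in) = 1 → 1(1), carry out 0
Reading digits MSB→LSB: 1294
Strip leading zeros: 1294
= 0x1294


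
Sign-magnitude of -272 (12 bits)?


Sign bit: 1 (negative)
Magnitude: 272 = 00100010000
= 100100010000


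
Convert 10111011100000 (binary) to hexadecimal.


Group into 4-bit nibbles: 0010111011100000
  0010 = 2
  1110 = E
  1110 = E
  0000 = 0
= 0x2EE0


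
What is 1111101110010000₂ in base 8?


Group into 3-bit groups: 001111101110010000
  001 = 1
  111 = 7
  101 = 5
  110 = 6
  010 = 2
  000 = 0
= 0o175620


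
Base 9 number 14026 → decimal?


Positional values (base 9):
  6 × 9^0 = 6 × 1 = 6
  2 × 9^1 = 2 × 9 = 18
  0 × 9^2 = 0 × 81 = 0
  4 × 9^3 = 4 × 729 = 2916
  1 × 9^4 = 1 × 6561 = 6561
Sum = 6 + 18 + 0 + 2916 + 6561
= 9501


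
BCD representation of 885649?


Each digit → 4-bit binary:
  8 → 1000
  8 → 1000
  5 → 0101
  6 → 0110
  4 → 0100
  9 → 1001
= 1000 1000 0101 0110 0100 1001


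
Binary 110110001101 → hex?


Group into 4-bit nibbles: 110110001101
  1101 = D
  1000 = 8
  1101 = D
= 0xD8D


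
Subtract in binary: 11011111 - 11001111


Align and subtract column by column (LSB to MSB, borrowing when needed):
  11011111
- 11001111
  --------
  col 0: (1 - 0 borrow-in) - 1 → 1 - 1 = 0, borrow out 0
  col 1: (1 - 0 borrow-in) - 1 → 1 - 1 = 0, borrow out 0
  col 2: (1 - 0 borrow-in) - 1 → 1 - 1 = 0, borrow out 0
  col 3: (1 - 0 borrow-in) - 1 → 1 - 1 = 0, borrow out 0
  col 4: (1 - 0 borrow-in) - 0 → 1 - 0 = 1, borrow out 0
  col 5: (0 - 0 borrow-in) - 0 → 0 - 0 = 0, borrow out 0
  col 6: (1 - 0 borrow-in) - 1 → 1 - 1 = 0, borrow out 0
  col 7: (1 - 0 borrow-in) - 1 → 1 - 1 = 0, borrow out 0
Reading bits MSB→LSB: 00010000
Strip leading zeros: 10000
= 10000


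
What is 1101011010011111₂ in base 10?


Positional values:
Bit 0: 1 × 2^0 = 1
Bit 1: 1 × 2^1 = 2
Bit 2: 1 × 2^2 = 4
Bit 3: 1 × 2^3 = 8
Bit 4: 1 × 2^4 = 16
Bit 7: 1 × 2^7 = 128
Bit 9: 1 × 2^9 = 512
Bit 10: 1 × 2^10 = 1024
Bit 12: 1 × 2^12 = 4096
Bit 14: 1 × 2^14 = 16384
Bit 15: 1 × 2^15 = 32768
Sum = 1 + 2 + 4 + 8 + 16 + 128 + 512 + 1024 + 4096 + 16384 + 32768
= 54943


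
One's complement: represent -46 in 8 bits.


Original: 00101110
Invert all bits:
  bit 0: 0 → 1
  bit 1: 0 → 1
  bit 2: 1 → 0
  bit 3: 0 → 1
  bit 4: 1 → 0
  bit 5: 1 → 0
  bit 6: 1 → 0
  bit 7: 0 → 1
= 11010001


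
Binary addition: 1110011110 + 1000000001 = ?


Align and add column by column (LSB to MSB, carry propagating):
  01110011110
+ 01000000001
  -----------
  col 0: 0 + 1 + 0 (carry in) = 1 → bit 1, carry out 0
  col 1: 1 + 0 + 0 (carry in) = 1 → bit 1, carry out 0
  col 2: 1 + 0 + 0 (carry in) = 1 → bit 1, carry out 0
  col 3: 1 + 0 + 0 (carry in) = 1 → bit 1, carry out 0
  col 4: 1 + 0 + 0 (carry in) = 1 → bit 1, carry out 0
  col 5: 0 + 0 + 0 (carry in) = 0 → bit 0, carry out 0
  col 6: 0 + 0 + 0 (carry in) = 0 → bit 0, carry out 0
  col 7: 1 + 0 + 0 (carry in) = 1 → bit 1, carry out 0
  col 8: 1 + 0 + 0 (carry in) = 1 → bit 1, carry out 0
  col 9: 1 + 1 + 0 (carry in) = 2 → bit 0, carry out 1
  col 10: 0 + 0 + 1 (carry in) = 1 → bit 1, carry out 0
Reading bits MSB→LSB: 10110011111
Strip leading zeros: 10110011111
= 10110011111


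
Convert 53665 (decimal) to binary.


Divide by 2 repeatedly:
53665 ÷ 2 = 26832 remainder 1
26832 ÷ 2 = 13416 remainder 0
13416 ÷ 2 = 6708 remainder 0
6708 ÷ 2 = 3354 remainder 0
3354 ÷ 2 = 1677 remainder 0
1677 ÷ 2 = 838 remainder 1
838 ÷ 2 = 419 remainder 0
419 ÷ 2 = 209 remainder 1
209 ÷ 2 = 104 remainder 1
104 ÷ 2 = 52 remainder 0
52 ÷ 2 = 26 remainder 0
26 ÷ 2 = 13 remainder 0
13 ÷ 2 = 6 remainder 1
6 ÷ 2 = 3 remainder 0
3 ÷ 2 = 1 remainder 1
1 ÷ 2 = 0 remainder 1
Reading remainders bottom-up:
= 1101000110100001


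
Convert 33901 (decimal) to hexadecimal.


Divide by 16 repeatedly:
33901 ÷ 16 = 2118 remainder 13 (D)
2118 ÷ 16 = 132 remainder 6 (6)
132 ÷ 16 = 8 remainder 4 (4)
8 ÷ 16 = 0 remainder 8 (8)
Reading remainders bottom-up:
= 0x846D


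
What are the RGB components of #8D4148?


Hex: #8D4148
R = 8D₁₆ = 141
G = 41₁₆ = 65
B = 48₁₆ = 72
= RGB(141, 65, 72)


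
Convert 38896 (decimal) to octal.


Divide by 8 repeatedly:
38896 ÷ 8 = 4862 remainder 0
4862 ÷ 8 = 607 remainder 6
607 ÷ 8 = 75 remainder 7
75 ÷ 8 = 9 remainder 3
9 ÷ 8 = 1 remainder 1
1 ÷ 8 = 0 remainder 1
Reading remainders bottom-up:
= 0o113760


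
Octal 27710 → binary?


Each octal digit → 3 binary bits:
  2 = 010
  7 = 111
  7 = 111
  1 = 001
  0 = 000
Concatenate: 010 111 111 001 000
= 010111111001000


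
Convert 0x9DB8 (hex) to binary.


Each hex digit → 4 binary bits:
  9 = 1001
  D = 1101
  B = 1011
  8 = 1000
Concatenate: 1001 1101 1011 1000
= 1001110110111000


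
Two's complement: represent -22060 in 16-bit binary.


Original: 0101011000101100
Step 1 - Invert all bits: 1010100111010011
Step 2 - Add 1: 1010100111010011 + 1
= 1010100111010100 (represents -22060)


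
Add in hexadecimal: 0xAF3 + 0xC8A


Align and add column by column (LSB to MSB, each column mod 16 with carry):
  0AF3
+ 0C8A
  ----
  col 0: 3(3) + A(10) + 0 (carry in) = 13 → D(13), carry out 0
  col 1: F(15) + 8(8) + 0 (carry in) = 23 → 7(7), carry out 1
  col 2: A(10) + C(12) + 1 (carry in) = 23 → 7(7), carry out 1
  col 3: 0(0) + 0(0) + 1 (carry in) = 1 → 1(1), carry out 0
Reading digits MSB→LSB: 177D
Strip leading zeros: 177D
= 0x177D


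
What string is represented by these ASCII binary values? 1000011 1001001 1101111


Codes (binary): 1000011 1001001 1101111
Per-code ASCII lookup:
  1000011 = 67  (range 65-90: uppercase, 67 - 65 = 2) → 'C'
  1001001 = 73  (range 65-90: uppercase, 73 - 65 = 8) → 'I'
  1101111 = 111  (range 97-122: lowercase, 111 - 97 = 14) → 'o'
= 'CIo'


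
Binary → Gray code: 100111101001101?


Binary: 100111101001101
Gray code: G = B XOR (B >> 1)
B >> 1 = 010011110100110
100111101001101 XOR 010011110100110:
  1 XOR 0 = 1
  0 XOR 1 = 1
  0 XOR 0 = 0
  1 XOR 0 = 1
  1 XOR 1 = 0
  1 XOR 1 = 0
  1 XOR 1 = 0
  0 XOR 1 = 1
  1 XOR 0 = 1
  0 XOR 1 = 1
  0 XOR 0 = 0
  1 XOR 0 = 1
  1 XOR 1 = 0
  0 XOR 1 = 1
  1 XOR 0 = 1
= 110100011101011


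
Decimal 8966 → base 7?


Divide by 7 repeatedly:
8966 ÷ 7 = 1280 remainder 6
1280 ÷ 7 = 182 remainder 6
182 ÷ 7 = 26 remainder 0
26 ÷ 7 = 3 remainder 5
3 ÷ 7 = 0 remainder 3
Reading remainders bottom-up:
= 35066


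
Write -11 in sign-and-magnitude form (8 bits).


Sign bit: 1 (negative)
Magnitude: 11 = 0001011
= 10001011


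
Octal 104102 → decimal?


Positional values:
Position 0: 2 × 8^0 = 2
Position 1: 0 × 8^1 = 0
Position 2: 1 × 8^2 = 64
Position 3: 4 × 8^3 = 2048
Position 4: 0 × 8^4 = 0
Position 5: 1 × 8^5 = 32768
Sum = 2 + 0 + 64 + 2048 + 0 + 32768
= 34882


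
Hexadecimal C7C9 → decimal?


Positional values:
Position 0: 9 × 16^0 = 9 × 1 = 9
Position 1: C × 16^1 = 12 × 16 = 192
Position 2: 7 × 16^2 = 7 × 256 = 1792
Position 3: C × 16^3 = 12 × 4096 = 49152
Sum = 9 + 192 + 1792 + 49152
= 51145


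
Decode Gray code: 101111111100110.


Gray code: 101111111100110
MSB stays the same: 1
Each subsequent bit = prev_binary XOR current_gray:
  B[1] = 1 XOR 0 = 1
  B[2] = 1 XOR 1 = 0
  B[3] = 0 XOR 1 = 1
  B[4] = 1 XOR 1 = 0
  B[5] = 0 XOR 1 = 1
  B[6] = 1 XOR 1 = 0
  B[7] = 0 XOR 1 = 1
  B[8] = 1 XOR 1 = 0
  B[9] = 0 XOR 1 = 1
  B[10] = 1 XOR 0 = 1
  B[11] = 1 XOR 0 = 1
  B[12] = 1 XOR 1 = 0
  B[13] = 0 XOR 1 = 1
  B[14] = 1 XOR 0 = 1
= 110101010111011 (27323 decimal)


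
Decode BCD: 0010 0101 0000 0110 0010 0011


Each 4-bit group → digit:
  0010 → 2
  0101 → 5
  0000 → 0
  0110 → 6
  0010 → 2
  0011 → 3
= 250623


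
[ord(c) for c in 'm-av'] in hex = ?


String: 'm-av'  (4 characters)
Per-character ASCII lookup:
  'm': lowercase starts at 97: 'm' = 97 + 12 = 109 → 0x6D
  '-': special character: '-' = 45 → 0x2D
  'a': lowercase starts at 97: 'a' = 97 + 0 = 97 → 0x61
  'v': lowercase starts at 97: 'v' = 97 + 21 = 118 → 0x76
= 0x6D 0x2D 0x61 0x76


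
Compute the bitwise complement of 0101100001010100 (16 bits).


Original: 0101100001010100
Invert all bits:
  bit 0: 0 → 1
  bit 1: 1 → 0
  bit 2: 0 → 1
  bit 3: 1 → 0
  bit 4: 1 → 0
  bit 5: 0 → 1
  bit 6: 0 → 1
  bit 7: 0 → 1
  bit 8: 0 → 1
  bit 9: 1 → 0
  bit 10: 0 → 1
  bit 11: 1 → 0
  bit 12: 0 → 1
  bit 13: 1 → 0
  bit 14: 0 → 1
  bit 15: 0 → 1
= 1010011110101011


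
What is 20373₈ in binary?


Each octal digit → 3 binary bits:
  2 = 010
  0 = 000
  3 = 011
  7 = 111
  3 = 011
Concatenate: 010 000 011 111 011
= 010000011111011


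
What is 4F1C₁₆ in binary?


Each hex digit → 4 binary bits:
  4 = 0100
  F = 1111
  1 = 0001
  C = 1100
Concatenate: 0100 1111 0001 1100
= 0100111100011100


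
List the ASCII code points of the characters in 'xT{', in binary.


String: 'xT{'  (3 characters)
Per-character ASCII lookup:
  'x': lowercase starts at 97: 'x' = 97 + 23 = 120 → 1111000
  'T': uppercase starts at 65: 'T' = 65 + 19 = 84 → 1010100
  '{': special character: '{' = 123 → 1111011
= 1111000 1010100 1111011


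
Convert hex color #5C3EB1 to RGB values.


Hex: #5C3EB1
R = 5C₁₆ = 92
G = 3E₁₆ = 62
B = B1₁₆ = 177
= RGB(92, 62, 177)


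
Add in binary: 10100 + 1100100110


Align and add column by column (LSB to MSB, carry propagating):
  00000010100
+ 01100100110
  -----------
  col 0: 0 + 0 + 0 (carry in) = 0 → bit 0, carry out 0
  col 1: 0 + 1 + 0 (carry in) = 1 → bit 1, carry out 0
  col 2: 1 + 1 + 0 (carry in) = 2 → bit 0, carry out 1
  col 3: 0 + 0 + 1 (carry in) = 1 → bit 1, carry out 0
  col 4: 1 + 0 + 0 (carry in) = 1 → bit 1, carry out 0
  col 5: 0 + 1 + 0 (carry in) = 1 → bit 1, carry out 0
  col 6: 0 + 0 + 0 (carry in) = 0 → bit 0, carry out 0
  col 7: 0 + 0 + 0 (carry in) = 0 → bit 0, carry out 0
  col 8: 0 + 1 + 0 (carry in) = 1 → bit 1, carry out 0
  col 9: 0 + 1 + 0 (carry in) = 1 → bit 1, carry out 0
  col 10: 0 + 0 + 0 (carry in) = 0 → bit 0, carry out 0
Reading bits MSB→LSB: 01100111010
Strip leading zeros: 1100111010
= 1100111010


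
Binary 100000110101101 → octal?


Group into 3-bit groups: 100000110101101
  100 = 4
  000 = 0
  110 = 6
  101 = 5
  101 = 5
= 0o40655


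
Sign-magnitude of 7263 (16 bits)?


Sign bit: 0 (positive)
Magnitude: 7263 = 001110001011111
= 0001110001011111


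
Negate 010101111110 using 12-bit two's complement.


Original: 010101111110
Step 1 - Invert all bits: 101010000001
Step 2 - Add 1: 101010000001 + 1
= 101010000010 (represents -1406)


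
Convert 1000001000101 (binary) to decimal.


Positional values:
Bit 0: 1 × 2^0 = 1
Bit 2: 1 × 2^2 = 4
Bit 6: 1 × 2^6 = 64
Bit 12: 1 × 2^12 = 4096
Sum = 1 + 4 + 64 + 4096
= 4165


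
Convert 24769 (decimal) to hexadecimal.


Divide by 16 repeatedly:
24769 ÷ 16 = 1548 remainder 1 (1)
1548 ÷ 16 = 96 remainder 12 (C)
96 ÷ 16 = 6 remainder 0 (0)
6 ÷ 16 = 0 remainder 6 (6)
Reading remainders bottom-up:
= 0x60C1


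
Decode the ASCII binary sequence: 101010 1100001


Codes (binary): 101010 1100001
Per-code ASCII lookup:
  101010 = 42  (special character) → '*'
  1100001 = 97  (range 97-122: lowercase, 97 - 97 = 0) → 'a'
= '*a'


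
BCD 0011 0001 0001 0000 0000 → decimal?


Each 4-bit group → digit:
  0011 → 3
  0001 → 1
  0001 → 1
  0000 → 0
  0000 → 0
= 31100


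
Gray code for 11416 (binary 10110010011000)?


Binary: 10110010011000
Gray code: G = B XOR (B >> 1)
B >> 1 = 01011001001100
10110010011000 XOR 01011001001100:
  1 XOR 0 = 1
  0 XOR 1 = 1
  1 XOR 0 = 1
  1 XOR 1 = 0
  0 XOR 1 = 1
  0 XOR 0 = 0
  1 XOR 0 = 1
  0 XOR 1 = 1
  0 XOR 0 = 0
  1 XOR 0 = 1
  1 XOR 1 = 0
  0 XOR 1 = 1
  0 XOR 0 = 0
  0 XOR 0 = 0
= 11101011010100


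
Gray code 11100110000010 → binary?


Gray code: 11100110000010
MSB stays the same: 1
Each subsequent bit = prev_binary XOR current_gray:
  B[1] = 1 XOR 1 = 0
  B[2] = 0 XOR 1 = 1
  B[3] = 1 XOR 0 = 1
  B[4] = 1 XOR 0 = 1
  B[5] = 1 XOR 1 = 0
  B[6] = 0 XOR 1 = 1
  B[7] = 1 XOR 0 = 1
  B[8] = 1 XOR 0 = 1
  B[9] = 1 XOR 0 = 1
  B[10] = 1 XOR 0 = 1
  B[11] = 1 XOR 0 = 1
  B[12] = 1 XOR 1 = 0
  B[13] = 0 XOR 0 = 0
= 10111011111100 (12028 decimal)


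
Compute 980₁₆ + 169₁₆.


Align and add column by column (LSB to MSB, each column mod 16 with carry):
  0980
+ 0169
  ----
  col 0: 0(0) + 9(9) + 0 (carry in) = 9 → 9(9), carry out 0
  col 1: 8(8) + 6(6) + 0 (carry in) = 14 → E(14), carry out 0
  col 2: 9(9) + 1(1) + 0 (carry in) = 10 → A(10), carry out 0
  col 3: 0(0) + 0(0) + 0 (carry in) = 0 → 0(0), carry out 0
Reading digits MSB→LSB: 0AE9
Strip leading zeros: AE9
= 0xAE9


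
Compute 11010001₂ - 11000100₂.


Align and subtract column by column (LSB to MSB, borrowing when needed):
  11010001
- 11000100
  --------
  col 0: (1 - 0 borrow-in) - 0 → 1 - 0 = 1, borrow out 0
  col 1: (0 - 0 borrow-in) - 0 → 0 - 0 = 0, borrow out 0
  col 2: (0 - 0 borrow-in) - 1 → borrow from next column: (0+2) - 1 = 1, borrow out 1
  col 3: (0 - 1 borrow-in) - 0 → borrow from next column: (-1+2) - 0 = 1, borrow out 1
  col 4: (1 - 1 borrow-in) - 0 → 0 - 0 = 0, borrow out 0
  col 5: (0 - 0 borrow-in) - 0 → 0 - 0 = 0, borrow out 0
  col 6: (1 - 0 borrow-in) - 1 → 1 - 1 = 0, borrow out 0
  col 7: (1 - 0 borrow-in) - 1 → 1 - 1 = 0, borrow out 0
Reading bits MSB→LSB: 00001101
Strip leading zeros: 1101
= 1101
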